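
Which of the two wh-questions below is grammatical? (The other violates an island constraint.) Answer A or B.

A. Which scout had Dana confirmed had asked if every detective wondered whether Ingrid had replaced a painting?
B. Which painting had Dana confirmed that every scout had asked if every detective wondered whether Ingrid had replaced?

A

In B, the wh-phrase is extracted from inside a wh-island (introduced by "if"), which blocks movement.
In A, the extraction path crosses only that-complement boundaries, which are transparent.
So A is grammatical.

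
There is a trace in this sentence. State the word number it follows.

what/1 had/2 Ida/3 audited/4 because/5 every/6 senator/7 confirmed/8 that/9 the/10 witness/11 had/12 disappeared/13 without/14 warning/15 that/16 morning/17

The displaced element is "what" (word 1).
It functions as the direct object of "audited", so the gap sits immediately after word 4 ("audited").
Base order: Ida had audited what because every senator confirmed that the witness had disappeared without warning that morning.

4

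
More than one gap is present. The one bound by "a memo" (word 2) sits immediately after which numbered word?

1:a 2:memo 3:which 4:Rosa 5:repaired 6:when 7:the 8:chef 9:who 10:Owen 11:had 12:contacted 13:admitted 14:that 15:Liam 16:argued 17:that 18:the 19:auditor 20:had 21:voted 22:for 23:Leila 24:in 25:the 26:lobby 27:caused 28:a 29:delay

The displaced element is "a memo" (word 2).
It functions as the direct object of "repaired", so the gap sits immediately after word 5 ("repaired").
Base order: Rosa repaired a memo when the chef who Owen had contacted admitted that Liam argued that the auditor had voted for Leila in the lobby.

5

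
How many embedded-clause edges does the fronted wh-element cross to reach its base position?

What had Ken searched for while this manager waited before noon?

"what" originates inside the matrix clause — no clause boundary is crossed.

0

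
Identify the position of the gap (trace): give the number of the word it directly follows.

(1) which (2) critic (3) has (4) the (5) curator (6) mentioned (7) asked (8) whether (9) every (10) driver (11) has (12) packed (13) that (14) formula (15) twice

6

The displaced element is "which critic" (word 2).
It is linked across 1 clause boundary (Ø).
It functions as the subject of "asked", so the gap sits immediately after word 6 ("mentioned").
Base order: The curator has mentioned which critic asked whether every driver has packed that formula twice.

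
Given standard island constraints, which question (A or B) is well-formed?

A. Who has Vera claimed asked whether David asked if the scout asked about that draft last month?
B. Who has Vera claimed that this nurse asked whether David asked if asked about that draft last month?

A

In B, the wh-phrase is extracted from inside a wh-island (introduced by "whether"), which blocks movement.
In A, the extraction path crosses only that-complement boundaries, which are transparent.
So A is grammatical.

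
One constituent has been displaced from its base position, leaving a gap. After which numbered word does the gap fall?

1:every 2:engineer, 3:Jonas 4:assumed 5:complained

4

The displaced element is "every engineer" (word 2).
It is linked across 1 clause boundary (Ø).
It functions as the subject of "complained", so the gap sits immediately after word 4 ("assumed").
Base order: Jonas assumed that every engineer complained.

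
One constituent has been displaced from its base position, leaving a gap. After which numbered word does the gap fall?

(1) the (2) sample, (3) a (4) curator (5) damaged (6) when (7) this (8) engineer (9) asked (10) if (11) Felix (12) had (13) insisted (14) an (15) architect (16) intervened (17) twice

5

The displaced element is "the sample" (word 2).
It functions as the direct object of "damaged", so the gap sits immediately after word 5 ("damaged").
Base order: A curator damaged the sample when this engineer asked if Felix had insisted an architect intervened twice.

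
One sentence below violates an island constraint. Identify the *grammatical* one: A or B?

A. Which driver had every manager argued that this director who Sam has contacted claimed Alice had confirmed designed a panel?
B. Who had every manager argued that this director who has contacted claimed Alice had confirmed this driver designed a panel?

In B, the wh-phrase is extracted from inside a complex-NP island (relative clause) (introduced by "who"), which blocks movement.
In A, the extraction path crosses only that-complement boundaries, which are transparent.
So A is grammatical.

A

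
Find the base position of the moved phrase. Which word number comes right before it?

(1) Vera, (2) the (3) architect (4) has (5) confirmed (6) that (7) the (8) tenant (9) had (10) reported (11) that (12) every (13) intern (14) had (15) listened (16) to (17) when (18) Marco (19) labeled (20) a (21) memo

16

The displaced element is "Vera" (word 1).
It is linked across 2 clause boundaries (that → that).
It functions as the object of the preposition "to" of "listened", so the gap sits immediately after word 16 ("to").
Base order: The architect has confirmed that the tenant had reported that every intern had listened to Vera when Marco labeled a memo.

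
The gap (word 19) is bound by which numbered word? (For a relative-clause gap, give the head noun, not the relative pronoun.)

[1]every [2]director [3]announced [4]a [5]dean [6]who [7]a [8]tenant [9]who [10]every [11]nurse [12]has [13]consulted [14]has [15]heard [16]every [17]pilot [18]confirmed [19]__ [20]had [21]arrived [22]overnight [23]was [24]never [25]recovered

The gap at 19 is the subject of "arrived", inside a relative clause.
The relative pronoun is "who" (word 6); it is bound by the head noun immediately before it.
Its filler is the head noun "dean", at word 5.

5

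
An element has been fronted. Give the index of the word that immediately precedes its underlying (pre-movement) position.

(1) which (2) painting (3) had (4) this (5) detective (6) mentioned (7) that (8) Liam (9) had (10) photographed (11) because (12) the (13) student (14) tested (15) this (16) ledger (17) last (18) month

The displaced element is "which painting" (word 2).
It is linked across 1 clause boundary (that).
It functions as the direct object of "photographed", so the gap sits immediately after word 10 ("photographed").
Base order: This detective had mentioned that Liam had photographed which painting because the student tested this ledger last month.

10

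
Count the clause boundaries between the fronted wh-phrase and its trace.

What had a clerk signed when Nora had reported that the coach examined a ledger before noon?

"what" originates inside the matrix clause — no clause boundary is crossed.

0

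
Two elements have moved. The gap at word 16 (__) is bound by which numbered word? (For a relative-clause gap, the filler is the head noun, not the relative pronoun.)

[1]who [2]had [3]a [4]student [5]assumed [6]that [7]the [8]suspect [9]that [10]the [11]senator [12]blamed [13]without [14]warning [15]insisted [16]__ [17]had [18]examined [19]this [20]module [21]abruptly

1

The marked gap is the subject of "examined".
Its filler is the fronted wh-phrase "who", at word 1.
(The other dependency links word 8 to a gap after word 12.)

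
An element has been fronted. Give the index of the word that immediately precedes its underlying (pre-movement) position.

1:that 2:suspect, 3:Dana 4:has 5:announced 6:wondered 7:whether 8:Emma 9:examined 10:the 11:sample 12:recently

The displaced element is "that suspect" (word 2).
It is linked across 1 clause boundary (Ø).
It functions as the subject of "wondered", so the gap sits immediately after word 5 ("announced").
Base order: Dana has announced that suspect wondered whether Emma examined the sample recently.

5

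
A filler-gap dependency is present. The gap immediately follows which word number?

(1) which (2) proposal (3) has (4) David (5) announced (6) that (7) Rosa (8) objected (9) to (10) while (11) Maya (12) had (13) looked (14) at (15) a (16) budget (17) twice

The displaced element is "which proposal" (word 2).
It is linked across 1 clause boundary (that).
It functions as the object of the preposition "to" of "objected", so the gap sits immediately after word 9 ("to").
Base order: David has announced that Rosa objected to which proposal while Maya had looked at a budget twice.

9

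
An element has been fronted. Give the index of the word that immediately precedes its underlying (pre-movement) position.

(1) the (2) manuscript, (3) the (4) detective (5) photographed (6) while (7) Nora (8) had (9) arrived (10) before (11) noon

The displaced element is "the manuscript" (word 2).
It functions as the direct object of "photographed", so the gap sits immediately after word 5 ("photographed").
Base order: The detective photographed the manuscript while Nora had arrived before noon.

5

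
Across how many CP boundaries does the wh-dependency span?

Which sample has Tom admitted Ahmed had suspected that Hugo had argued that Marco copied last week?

"which sample" is extracted from the object of "copied".
Boundaries crossed, outermost first: [Ø], [that], [that] — 3 in total.

3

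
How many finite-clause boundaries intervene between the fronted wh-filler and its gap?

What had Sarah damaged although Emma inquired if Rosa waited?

0

"what" originates inside the matrix clause — no clause boundary is crossed.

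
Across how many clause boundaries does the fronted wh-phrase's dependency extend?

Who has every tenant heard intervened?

1

"who" is extracted from the subject of "intervened".
Boundaries crossed, outermost first: [Ø] — 1 in total.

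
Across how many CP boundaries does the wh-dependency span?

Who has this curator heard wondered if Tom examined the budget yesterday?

1

"who" is extracted from the subject of "wondered".
Boundaries crossed, outermost first: [Ø] — 1 in total.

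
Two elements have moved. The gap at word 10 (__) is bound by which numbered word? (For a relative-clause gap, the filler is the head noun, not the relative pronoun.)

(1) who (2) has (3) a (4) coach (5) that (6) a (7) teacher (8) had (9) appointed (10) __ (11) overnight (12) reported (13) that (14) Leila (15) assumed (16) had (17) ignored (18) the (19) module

The marked gap is inside the relative clause, the direct object of "appointed".
Its filler is the head noun "coach" (via "that"), at word 4.
(The other dependency links word 1 to a gap after word 15.)

4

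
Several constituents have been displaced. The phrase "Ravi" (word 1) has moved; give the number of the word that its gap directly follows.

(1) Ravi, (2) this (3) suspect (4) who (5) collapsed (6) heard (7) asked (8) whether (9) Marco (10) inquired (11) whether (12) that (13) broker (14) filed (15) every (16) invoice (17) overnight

6

The displaced element is "Ravi" (word 1).
It is linked across 1 clause boundary (Ø).
It functions as the subject of "asked", so the gap sits immediately after word 6 ("heard").
Base order: This suspect who collapsed heard that Ravi asked whether Marco inquired whether that broker filed every invoice overnight.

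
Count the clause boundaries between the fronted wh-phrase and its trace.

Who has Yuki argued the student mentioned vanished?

2

"who" is extracted from the subject of "vanished".
Boundaries crossed, outermost first: [Ø], [Ø] — 2 in total.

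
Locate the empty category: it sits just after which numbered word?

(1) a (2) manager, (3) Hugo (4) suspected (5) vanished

The displaced element is "a manager" (word 2).
It is linked across 1 clause boundary (Ø).
It functions as the subject of "vanished", so the gap sits immediately after word 4 ("suspected").
Base order: Hugo suspected that a manager vanished.

4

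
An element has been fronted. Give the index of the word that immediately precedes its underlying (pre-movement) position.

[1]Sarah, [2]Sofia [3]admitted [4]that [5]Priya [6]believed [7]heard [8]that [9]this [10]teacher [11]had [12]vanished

The displaced element is "Sarah" (word 1).
It is linked across 2 clause boundaries (that → Ø).
It functions as the subject of "heard", so the gap sits immediately after word 6 ("believed").
Base order: Sofia admitted that Priya believed Sarah heard that this teacher had vanished.

6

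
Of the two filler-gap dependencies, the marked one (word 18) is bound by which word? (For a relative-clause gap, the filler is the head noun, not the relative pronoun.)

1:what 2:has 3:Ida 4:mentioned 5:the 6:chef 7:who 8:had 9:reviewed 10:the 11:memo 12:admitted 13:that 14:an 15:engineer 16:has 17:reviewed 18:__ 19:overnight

The marked gap is the direct object of "reviewed".
Its filler is the fronted wh-phrase "what", at word 1.
(The other dependency links word 6 to a gap after word 7.)

1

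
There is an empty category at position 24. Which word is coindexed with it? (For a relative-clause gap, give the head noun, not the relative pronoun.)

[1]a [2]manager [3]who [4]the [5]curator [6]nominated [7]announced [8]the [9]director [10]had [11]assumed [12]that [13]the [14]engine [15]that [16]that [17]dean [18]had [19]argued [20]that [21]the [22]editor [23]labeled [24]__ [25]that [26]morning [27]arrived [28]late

14

The gap at 24 is the object of "labeled", inside a relative clause.
The relative pronoun is "that" (word 15); it is bound by the head noun immediately before it.
Its filler is the head noun "engine", at word 14.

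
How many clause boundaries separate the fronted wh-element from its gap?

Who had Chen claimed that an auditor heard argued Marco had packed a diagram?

2

"who" is extracted from the subject of "argued".
Boundaries crossed, outermost first: [that], [Ø] — 2 in total.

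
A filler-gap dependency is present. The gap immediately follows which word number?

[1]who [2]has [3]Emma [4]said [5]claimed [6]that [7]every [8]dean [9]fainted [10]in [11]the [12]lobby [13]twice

The displaced element is "who" (word 1).
It is linked across 1 clause boundary (Ø).
It functions as the subject of "claimed", so the gap sits immediately after word 4 ("said").
Base order: Emma has said that who claimed that every dean fainted in the lobby twice.

4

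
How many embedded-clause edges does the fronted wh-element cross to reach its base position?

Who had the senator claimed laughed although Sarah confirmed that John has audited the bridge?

1

"who" is extracted from the subject of "laughed".
Boundaries crossed, outermost first: [Ø] — 1 in total.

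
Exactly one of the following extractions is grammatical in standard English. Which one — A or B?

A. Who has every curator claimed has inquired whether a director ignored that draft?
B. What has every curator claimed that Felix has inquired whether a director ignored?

A

In B, the wh-phrase is extracted from inside a wh-island (introduced by "whether"), which blocks movement.
In A, the extraction path crosses only that-complement boundaries, which are transparent.
So A is grammatical.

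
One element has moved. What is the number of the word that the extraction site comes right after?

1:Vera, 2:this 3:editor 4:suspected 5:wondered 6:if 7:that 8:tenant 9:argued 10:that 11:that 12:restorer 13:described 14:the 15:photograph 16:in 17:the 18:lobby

4

The displaced element is "Vera" (word 1).
It is linked across 1 clause boundary (Ø).
It functions as the subject of "wondered", so the gap sits immediately after word 4 ("suspected").
Base order: This editor suspected Vera wondered if that tenant argued that that restorer described the photograph in the lobby.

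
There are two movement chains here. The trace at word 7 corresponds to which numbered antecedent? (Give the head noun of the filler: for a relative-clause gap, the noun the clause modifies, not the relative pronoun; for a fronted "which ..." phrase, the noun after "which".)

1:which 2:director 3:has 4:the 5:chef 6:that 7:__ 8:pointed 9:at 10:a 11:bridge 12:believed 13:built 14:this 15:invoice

5

The marked gap is inside the relative clause, the subject of "pointed".
Its filler is the head noun "chef" (via "that"), at word 5.
(The other dependency links word 2 to a gap after word 12.)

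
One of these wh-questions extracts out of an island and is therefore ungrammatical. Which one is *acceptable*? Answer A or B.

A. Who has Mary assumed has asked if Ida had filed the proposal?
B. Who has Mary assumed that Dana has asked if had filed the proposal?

In B, the wh-phrase is extracted from inside a wh-island (introduced by "if"), which blocks movement.
In A, the extraction path crosses only that-complement boundaries, which are transparent.
So A is grammatical.

A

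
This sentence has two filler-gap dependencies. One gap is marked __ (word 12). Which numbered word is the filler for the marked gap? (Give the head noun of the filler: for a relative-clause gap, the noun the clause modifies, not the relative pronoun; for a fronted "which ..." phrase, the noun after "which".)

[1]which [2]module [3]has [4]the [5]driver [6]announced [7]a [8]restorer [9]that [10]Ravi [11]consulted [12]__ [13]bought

The marked gap is inside the relative clause, the direct object of "consulted".
Its filler is the head noun "restorer" (via "that"), at word 8.
(The other dependency links word 2 to a gap after word 13.)

8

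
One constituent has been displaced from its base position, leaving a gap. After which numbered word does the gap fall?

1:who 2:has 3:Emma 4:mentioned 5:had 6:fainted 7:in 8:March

The displaced element is "who" (word 1).
It is linked across 1 clause boundary (Ø).
It functions as the subject of "fainted", so the gap sits immediately after word 4 ("mentioned").
Base order: Emma has mentioned that who had fainted in March.

4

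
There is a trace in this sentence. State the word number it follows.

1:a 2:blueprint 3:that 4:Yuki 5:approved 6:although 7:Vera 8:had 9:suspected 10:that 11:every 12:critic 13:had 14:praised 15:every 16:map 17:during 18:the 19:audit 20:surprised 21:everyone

The displaced element is "a blueprint" (word 2).
It functions as the direct object of "approved", so the gap sits immediately after word 5 ("approved").
Base order: Yuki approved a blueprint although Vera had suspected that every critic had praised every map during the audit.

5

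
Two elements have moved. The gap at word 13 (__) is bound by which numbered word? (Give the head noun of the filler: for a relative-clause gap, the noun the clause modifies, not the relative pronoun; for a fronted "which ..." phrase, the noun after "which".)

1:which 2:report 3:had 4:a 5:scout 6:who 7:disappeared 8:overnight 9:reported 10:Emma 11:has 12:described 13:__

The marked gap is the direct object of "described".
Its filler is the fronted wh-phrase "which report", at word 2.
(The other dependency links word 5 to a gap after word 6.)

2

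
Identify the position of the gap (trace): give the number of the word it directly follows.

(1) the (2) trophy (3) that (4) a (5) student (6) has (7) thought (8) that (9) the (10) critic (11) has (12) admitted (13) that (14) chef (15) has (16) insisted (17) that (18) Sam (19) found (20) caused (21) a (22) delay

19

The displaced element is "the trophy" (word 2).
It is linked across 3 clause boundaries (that → Ø → that).
It functions as the direct object of "found", so the gap sits immediately after word 19 ("found").
Base order: A student has thought that the critic has admitted that chef has insisted that Sam found the trophy.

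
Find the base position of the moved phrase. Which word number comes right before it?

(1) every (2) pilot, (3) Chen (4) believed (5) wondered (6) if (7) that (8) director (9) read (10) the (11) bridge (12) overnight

4

The displaced element is "every pilot" (word 2).
It is linked across 1 clause boundary (Ø).
It functions as the subject of "wondered", so the gap sits immediately after word 4 ("believed").
Base order: Chen believed every pilot wondered if that director read the bridge overnight.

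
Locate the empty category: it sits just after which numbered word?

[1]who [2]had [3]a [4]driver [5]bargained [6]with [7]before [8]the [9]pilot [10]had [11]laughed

6

The displaced element is "who" (word 1).
It functions as the object of the preposition "with" of "bargained", so the gap sits immediately after word 6 ("with").
Base order: A driver had bargained with who before the pilot had laughed.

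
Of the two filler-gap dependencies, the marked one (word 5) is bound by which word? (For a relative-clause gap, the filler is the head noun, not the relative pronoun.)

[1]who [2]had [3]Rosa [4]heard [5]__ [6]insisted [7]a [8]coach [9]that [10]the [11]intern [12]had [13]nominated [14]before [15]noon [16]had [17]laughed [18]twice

The marked gap is the subject of "insisted".
Its filler is the fronted wh-phrase "who", at word 1.
(The other dependency links word 8 to a gap after word 13.)

1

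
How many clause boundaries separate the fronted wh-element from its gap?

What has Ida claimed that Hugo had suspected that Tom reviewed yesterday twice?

2

"what" is extracted from the object of "reviewed".
Boundaries crossed, outermost first: [that], [that] — 2 in total.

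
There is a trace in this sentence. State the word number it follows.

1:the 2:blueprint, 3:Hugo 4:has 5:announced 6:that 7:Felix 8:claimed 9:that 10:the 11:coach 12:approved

The displaced element is "the blueprint" (word 2).
It is linked across 2 clause boundaries (that → that).
It functions as the direct object of "approved", so the gap sits immediately after word 12 ("approved").
Base order: Hugo has announced that Felix claimed that the coach approved the blueprint.

12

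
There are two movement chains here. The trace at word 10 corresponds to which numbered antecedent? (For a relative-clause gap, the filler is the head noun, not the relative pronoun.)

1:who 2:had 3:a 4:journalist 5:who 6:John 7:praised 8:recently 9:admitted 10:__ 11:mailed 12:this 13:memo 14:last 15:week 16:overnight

1

The marked gap is the subject of "mailed".
Its filler is the fronted wh-phrase "who", at word 1.
(The other dependency links word 4 to a gap after word 7.)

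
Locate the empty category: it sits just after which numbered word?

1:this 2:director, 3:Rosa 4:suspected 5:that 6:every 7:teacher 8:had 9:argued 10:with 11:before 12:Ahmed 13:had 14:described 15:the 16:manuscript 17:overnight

10

The displaced element is "this director" (word 2).
It is linked across 1 clause boundary (that).
It functions as the object of the preposition "with" of "argued", so the gap sits immediately after word 10 ("with").
Base order: Rosa suspected that every teacher had argued with this director before Ahmed had described the manuscript overnight.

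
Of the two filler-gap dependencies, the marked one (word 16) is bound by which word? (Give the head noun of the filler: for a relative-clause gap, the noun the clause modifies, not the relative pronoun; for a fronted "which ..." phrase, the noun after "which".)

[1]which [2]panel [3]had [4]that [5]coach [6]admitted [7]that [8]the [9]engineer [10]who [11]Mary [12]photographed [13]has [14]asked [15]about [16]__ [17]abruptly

The marked gap is the object of the preposition "about" of "asked".
Its filler is the fronted wh-phrase "which panel", at word 2.
(The other dependency links word 9 to a gap after word 12.)

2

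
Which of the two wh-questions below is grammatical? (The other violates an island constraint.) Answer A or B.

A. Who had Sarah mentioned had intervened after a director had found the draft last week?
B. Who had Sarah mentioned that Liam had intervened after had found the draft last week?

A

In B, the wh-phrase is extracted from inside an adjunct island (introduced by "after"), which blocks movement.
In A, the extraction path crosses only that-complement boundaries, which are transparent.
So A is grammatical.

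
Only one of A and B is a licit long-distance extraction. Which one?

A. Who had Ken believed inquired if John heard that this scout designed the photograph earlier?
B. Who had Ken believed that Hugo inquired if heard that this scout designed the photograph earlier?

A

In B, the wh-phrase is extracted from inside a wh-island (introduced by "if"), which blocks movement.
In A, the extraction path crosses only that-complement boundaries, which are transparent.
So A is grammatical.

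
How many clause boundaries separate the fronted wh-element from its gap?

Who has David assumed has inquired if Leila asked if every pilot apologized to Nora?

1

"who" is extracted from the subject of "inquired".
Boundaries crossed, outermost first: [Ø] — 1 in total.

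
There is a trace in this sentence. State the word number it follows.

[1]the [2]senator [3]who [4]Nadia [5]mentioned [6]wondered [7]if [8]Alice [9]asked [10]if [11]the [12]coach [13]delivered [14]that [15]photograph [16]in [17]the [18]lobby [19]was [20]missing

The displaced element is "the senator" (word 2).
It is linked across 1 clause boundary (Ø).
It functions as the subject of "wondered", so the gap sits immediately after word 5 ("mentioned").
Base order: Nadia mentioned the senator wondered if Alice asked if the coach delivered that photograph in the lobby.

5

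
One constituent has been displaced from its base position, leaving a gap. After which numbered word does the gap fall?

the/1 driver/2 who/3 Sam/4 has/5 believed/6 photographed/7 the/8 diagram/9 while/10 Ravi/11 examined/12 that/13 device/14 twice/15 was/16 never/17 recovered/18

The displaced element is "the driver" (word 2).
It is linked across 1 clause boundary (Ø).
It functions as the subject of "photographed", so the gap sits immediately after word 6 ("believed").
Base order: Sam has believed that the driver photographed the diagram while Ravi examined that device twice.

6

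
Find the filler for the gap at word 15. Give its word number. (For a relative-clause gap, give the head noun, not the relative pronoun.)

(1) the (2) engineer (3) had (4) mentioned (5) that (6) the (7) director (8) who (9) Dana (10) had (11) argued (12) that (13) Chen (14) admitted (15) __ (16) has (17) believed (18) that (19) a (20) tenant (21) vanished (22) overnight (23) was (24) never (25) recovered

7

The gap at 15 is the subject of "believed", inside a relative clause.
The relative pronoun is "who" (word 8); it is bound by the head noun immediately before it.
Its filler is the head noun "director", at word 7.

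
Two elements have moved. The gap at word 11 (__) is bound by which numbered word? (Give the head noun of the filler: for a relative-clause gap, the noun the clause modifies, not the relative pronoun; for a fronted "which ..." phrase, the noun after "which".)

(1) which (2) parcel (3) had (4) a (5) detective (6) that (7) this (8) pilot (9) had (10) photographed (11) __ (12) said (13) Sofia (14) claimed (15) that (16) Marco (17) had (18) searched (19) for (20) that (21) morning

5

The marked gap is inside the relative clause, the direct object of "photographed".
Its filler is the head noun "detective" (via "that"), at word 5.
(The other dependency links word 2 to a gap after word 19.)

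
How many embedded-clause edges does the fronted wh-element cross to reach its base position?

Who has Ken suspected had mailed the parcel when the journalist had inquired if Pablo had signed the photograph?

"who" is extracted from the subject of "mailed".
Boundaries crossed, outermost first: [Ø] — 1 in total.

1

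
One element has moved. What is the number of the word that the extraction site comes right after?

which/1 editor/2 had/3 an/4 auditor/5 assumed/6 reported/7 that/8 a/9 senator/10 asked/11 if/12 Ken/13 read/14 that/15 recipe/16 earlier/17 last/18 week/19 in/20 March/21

The displaced element is "which editor" (word 2).
It is linked across 1 clause boundary (Ø).
It functions as the subject of "reported", so the gap sits immediately after word 6 ("assumed").
Base order: An auditor had assumed that which editor reported that a senator asked if Ken read that recipe earlier last week in March.

6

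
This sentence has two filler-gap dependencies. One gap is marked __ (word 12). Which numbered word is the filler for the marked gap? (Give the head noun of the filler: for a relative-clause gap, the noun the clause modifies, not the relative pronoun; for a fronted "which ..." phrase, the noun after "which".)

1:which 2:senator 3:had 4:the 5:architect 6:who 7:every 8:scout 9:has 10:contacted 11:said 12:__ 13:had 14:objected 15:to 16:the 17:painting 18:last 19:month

The marked gap is the subject of "objected".
Its filler is the fronted wh-phrase "which senator", at word 2.
(The other dependency links word 5 to a gap after word 10.)

2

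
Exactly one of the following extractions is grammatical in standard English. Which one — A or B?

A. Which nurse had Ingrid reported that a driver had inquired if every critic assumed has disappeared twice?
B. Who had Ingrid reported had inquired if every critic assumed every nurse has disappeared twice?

B

In A, the wh-phrase is extracted from inside a wh-island (introduced by "if"), which blocks movement.
In B, the extraction path crosses only that-complement boundaries, which are transparent.
So B is grammatical.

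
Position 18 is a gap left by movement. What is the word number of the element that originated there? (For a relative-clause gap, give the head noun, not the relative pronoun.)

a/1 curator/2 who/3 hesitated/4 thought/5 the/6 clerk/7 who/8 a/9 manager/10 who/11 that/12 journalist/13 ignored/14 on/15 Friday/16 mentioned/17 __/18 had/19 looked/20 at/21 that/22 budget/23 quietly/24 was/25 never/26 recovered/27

The gap at 18 is the subject of "looked", inside a relative clause.
The relative pronoun is "who" (word 8); it is bound by the head noun immediately before it.
Its filler is the head noun "clerk", at word 7.

7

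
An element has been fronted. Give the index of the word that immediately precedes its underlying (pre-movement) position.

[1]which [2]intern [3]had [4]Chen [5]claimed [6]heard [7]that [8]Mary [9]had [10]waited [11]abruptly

The displaced element is "which intern" (word 2).
It is linked across 1 clause boundary (Ø).
It functions as the subject of "heard", so the gap sits immediately after word 5 ("claimed").
Base order: Chen had claimed that which intern heard that Mary had waited abruptly.

5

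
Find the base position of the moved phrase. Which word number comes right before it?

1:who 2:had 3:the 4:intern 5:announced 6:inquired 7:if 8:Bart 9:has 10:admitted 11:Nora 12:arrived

5

The displaced element is "who" (word 1).
It is linked across 1 clause boundary (Ø).
It functions as the subject of "inquired", so the gap sits immediately after word 5 ("announced").
Base order: The intern had announced that who inquired if Bart has admitted Nora arrived.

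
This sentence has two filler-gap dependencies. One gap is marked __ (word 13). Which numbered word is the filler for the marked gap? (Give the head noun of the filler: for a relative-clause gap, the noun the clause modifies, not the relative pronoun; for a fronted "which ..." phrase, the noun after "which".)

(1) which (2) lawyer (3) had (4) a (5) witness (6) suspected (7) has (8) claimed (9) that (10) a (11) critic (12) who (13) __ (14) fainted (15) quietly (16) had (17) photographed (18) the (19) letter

11

The marked gap is inside the relative clause, the subject of "fainted".
Its filler is the head noun "critic" (via "who"), at word 11.
(The other dependency links word 2 to a gap after word 6.)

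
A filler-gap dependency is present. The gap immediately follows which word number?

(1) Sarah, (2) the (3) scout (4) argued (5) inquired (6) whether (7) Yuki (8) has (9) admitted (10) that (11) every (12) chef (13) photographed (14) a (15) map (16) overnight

4

The displaced element is "Sarah" (word 1).
It is linked across 1 clause boundary (Ø).
It functions as the subject of "inquired", so the gap sits immediately after word 4 ("argued").
Base order: The scout argued that Sarah inquired whether Yuki has admitted that every chef photographed a map overnight.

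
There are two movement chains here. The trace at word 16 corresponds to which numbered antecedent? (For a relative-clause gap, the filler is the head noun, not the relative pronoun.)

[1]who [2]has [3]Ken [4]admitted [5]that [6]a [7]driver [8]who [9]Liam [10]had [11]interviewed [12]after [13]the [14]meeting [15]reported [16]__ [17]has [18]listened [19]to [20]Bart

1

The marked gap is the subject of "listened".
Its filler is the fronted wh-phrase "who", at word 1.
(The other dependency links word 7 to a gap after word 11.)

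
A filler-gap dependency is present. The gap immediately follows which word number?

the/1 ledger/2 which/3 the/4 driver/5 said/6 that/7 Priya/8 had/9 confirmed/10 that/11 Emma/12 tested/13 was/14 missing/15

13

The displaced element is "the ledger" (word 2).
It is linked across 2 clause boundaries (that → that).
It functions as the direct object of "tested", so the gap sits immediately after word 13 ("tested").
Base order: The driver said that Priya had confirmed that Emma tested the ledger.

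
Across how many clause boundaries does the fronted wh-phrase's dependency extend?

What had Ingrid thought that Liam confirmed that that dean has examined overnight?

"what" is extracted from the object of "examined".
Boundaries crossed, outermost first: [that], [that] — 2 in total.

2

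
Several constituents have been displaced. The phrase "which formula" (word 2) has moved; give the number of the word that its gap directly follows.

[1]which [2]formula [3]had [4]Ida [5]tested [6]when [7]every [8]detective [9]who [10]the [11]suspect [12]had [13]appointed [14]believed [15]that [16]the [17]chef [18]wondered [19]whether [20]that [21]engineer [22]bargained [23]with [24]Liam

The displaced element is "which formula" (word 2).
It functions as the direct object of "tested", so the gap sits immediately after word 5 ("tested").
Base order: Ida had tested which formula when every detective who the suspect had appointed believed that the chef wondered whether that engineer bargained with Liam.

5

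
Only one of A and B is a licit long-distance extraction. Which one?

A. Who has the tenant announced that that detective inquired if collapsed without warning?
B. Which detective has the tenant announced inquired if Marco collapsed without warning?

B

In A, the wh-phrase is extracted from inside a wh-island (introduced by "if"), which blocks movement.
In B, the extraction path crosses only that-complement boundaries, which are transparent.
So B is grammatical.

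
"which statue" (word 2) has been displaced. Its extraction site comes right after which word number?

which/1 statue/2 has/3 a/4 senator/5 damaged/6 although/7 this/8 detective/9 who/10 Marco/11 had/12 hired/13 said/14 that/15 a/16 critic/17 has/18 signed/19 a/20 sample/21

6

The displaced element is "which statue" (word 2).
It functions as the direct object of "damaged", so the gap sits immediately after word 6 ("damaged").
Base order: A senator has damaged which statue although this detective who Marco had hired said that a critic has signed a sample.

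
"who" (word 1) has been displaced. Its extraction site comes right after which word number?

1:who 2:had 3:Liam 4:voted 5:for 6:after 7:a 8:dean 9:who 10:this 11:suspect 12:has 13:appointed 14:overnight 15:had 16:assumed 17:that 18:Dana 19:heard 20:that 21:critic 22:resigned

5

The displaced element is "who" (word 1).
It functions as the object of the preposition "for" of "voted", so the gap sits immediately after word 5 ("for").
Base order: Liam had voted for who after a dean who this suspect has appointed overnight had assumed that Dana heard that critic resigned.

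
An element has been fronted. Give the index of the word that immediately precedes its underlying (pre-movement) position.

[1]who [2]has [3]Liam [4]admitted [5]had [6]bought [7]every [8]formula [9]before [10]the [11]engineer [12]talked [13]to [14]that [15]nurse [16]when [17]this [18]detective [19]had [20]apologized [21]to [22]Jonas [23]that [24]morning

4

The displaced element is "who" (word 1).
It is linked across 1 clause boundary (Ø).
It functions as the subject of "bought", so the gap sits immediately after word 4 ("admitted").
Base order: Liam has admitted that who had bought every formula before the engineer talked to that nurse when this detective had apologized to Jonas that morning.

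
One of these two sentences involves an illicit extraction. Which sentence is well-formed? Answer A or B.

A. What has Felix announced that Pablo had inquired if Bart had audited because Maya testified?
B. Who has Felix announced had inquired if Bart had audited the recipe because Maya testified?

In A, the wh-phrase is extracted from inside a wh-island (introduced by "if"), which blocks movement.
In B, the extraction path crosses only that-complement boundaries, which are transparent.
So B is grammatical.

B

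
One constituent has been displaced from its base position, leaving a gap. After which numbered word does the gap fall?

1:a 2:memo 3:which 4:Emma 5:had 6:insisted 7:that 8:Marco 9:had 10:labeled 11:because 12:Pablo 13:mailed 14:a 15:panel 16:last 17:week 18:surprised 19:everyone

10

The displaced element is "a memo" (word 2).
It is linked across 1 clause boundary (that).
It functions as the direct object of "labeled", so the gap sits immediately after word 10 ("labeled").
Base order: Emma had insisted that Marco had labeled a memo because Pablo mailed a panel last week.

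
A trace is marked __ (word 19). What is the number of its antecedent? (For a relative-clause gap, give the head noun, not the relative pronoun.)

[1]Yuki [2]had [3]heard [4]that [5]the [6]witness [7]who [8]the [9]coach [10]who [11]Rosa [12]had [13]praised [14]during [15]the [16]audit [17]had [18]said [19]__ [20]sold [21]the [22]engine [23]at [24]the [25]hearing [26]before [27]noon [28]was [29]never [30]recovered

6

The gap at 19 is the subject of "sold", inside a relative clause.
The relative pronoun is "who" (word 7); it is bound by the head noun immediately before it.
Its filler is the head noun "witness", at word 6.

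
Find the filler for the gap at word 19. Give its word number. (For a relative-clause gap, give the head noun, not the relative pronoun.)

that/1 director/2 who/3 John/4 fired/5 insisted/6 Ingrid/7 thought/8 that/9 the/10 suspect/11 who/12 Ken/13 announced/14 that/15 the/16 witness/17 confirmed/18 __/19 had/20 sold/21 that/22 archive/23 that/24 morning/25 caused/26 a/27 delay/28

The gap at 19 is the subject of "sold", inside a relative clause.
The relative pronoun is "who" (word 12); it is bound by the head noun immediately before it.
Its filler is the head noun "suspect", at word 11.

11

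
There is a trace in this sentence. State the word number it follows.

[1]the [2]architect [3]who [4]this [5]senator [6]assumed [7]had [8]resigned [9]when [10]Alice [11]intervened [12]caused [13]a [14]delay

The displaced element is "the architect" (word 2).
It is linked across 1 clause boundary (Ø).
It functions as the subject of "resigned", so the gap sits immediately after word 6 ("assumed").
Base order: This senator assumed that the architect had resigned when Alice intervened.

6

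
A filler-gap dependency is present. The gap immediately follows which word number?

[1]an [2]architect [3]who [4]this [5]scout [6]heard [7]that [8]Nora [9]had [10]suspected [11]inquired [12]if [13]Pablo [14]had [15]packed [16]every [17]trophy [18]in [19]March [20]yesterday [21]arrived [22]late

The displaced element is "an architect" (word 2).
It is linked across 2 clause boundaries (that → Ø).
It functions as the subject of "inquired", so the gap sits immediately after word 10 ("suspected").
Base order: This scout heard that Nora had suspected that an architect inquired if Pablo had packed every trophy in March yesterday.

10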